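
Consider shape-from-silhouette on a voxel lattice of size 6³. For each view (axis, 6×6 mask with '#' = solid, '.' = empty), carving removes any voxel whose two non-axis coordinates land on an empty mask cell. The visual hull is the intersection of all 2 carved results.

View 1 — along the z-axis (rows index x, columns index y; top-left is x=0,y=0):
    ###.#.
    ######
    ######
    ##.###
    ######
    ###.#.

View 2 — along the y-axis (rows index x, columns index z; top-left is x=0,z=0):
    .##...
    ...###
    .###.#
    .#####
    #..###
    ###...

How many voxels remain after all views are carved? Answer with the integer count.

start: 6×6×6 = 216 voxels
after view 1 [z-axis, 31 of 36 cells solid] → remaining = 186
after view 2 [y-axis, 21 of 36 cells solid] → remaining = 111

voxel count = 111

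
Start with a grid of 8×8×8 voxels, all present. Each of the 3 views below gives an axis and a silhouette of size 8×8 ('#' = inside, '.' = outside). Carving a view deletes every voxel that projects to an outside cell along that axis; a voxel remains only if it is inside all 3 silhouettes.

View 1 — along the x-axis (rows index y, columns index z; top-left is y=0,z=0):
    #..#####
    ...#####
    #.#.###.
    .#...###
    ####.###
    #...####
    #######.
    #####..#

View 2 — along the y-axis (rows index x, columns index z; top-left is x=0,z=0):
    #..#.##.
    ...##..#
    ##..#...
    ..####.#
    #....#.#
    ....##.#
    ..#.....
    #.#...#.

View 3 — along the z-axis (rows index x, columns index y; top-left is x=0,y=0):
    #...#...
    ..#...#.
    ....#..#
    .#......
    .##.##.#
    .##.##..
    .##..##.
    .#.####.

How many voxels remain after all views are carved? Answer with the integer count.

54 voxels

full grid |V| = 512
[1] x-view keeps 45 columns → grid now 360
[2] y-view keeps 25 columns → grid now 145
[3] z-view keeps 25 columns → grid now 54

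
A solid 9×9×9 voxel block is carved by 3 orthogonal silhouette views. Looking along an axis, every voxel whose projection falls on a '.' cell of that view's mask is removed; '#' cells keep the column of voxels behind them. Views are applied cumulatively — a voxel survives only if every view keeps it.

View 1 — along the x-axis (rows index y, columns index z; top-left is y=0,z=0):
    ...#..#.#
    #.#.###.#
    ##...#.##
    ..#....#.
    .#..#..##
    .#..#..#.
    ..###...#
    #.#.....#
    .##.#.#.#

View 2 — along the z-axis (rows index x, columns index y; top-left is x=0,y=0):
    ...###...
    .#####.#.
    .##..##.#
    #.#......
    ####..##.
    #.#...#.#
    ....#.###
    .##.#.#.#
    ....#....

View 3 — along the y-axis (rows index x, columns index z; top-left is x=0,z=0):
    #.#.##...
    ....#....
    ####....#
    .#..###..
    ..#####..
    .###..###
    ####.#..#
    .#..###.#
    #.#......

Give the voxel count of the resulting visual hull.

start: 9×9×9 = 729 voxels
carve view 1 (along x, YZ-mask fill 35/81): 315 voxels remain
carve view 2 (along z, XY-mask fill 36/81): 147 voxels remain
carve view 3 (along y, XZ-mask fill 38/81): 74 voxels remain

remaining voxels: 74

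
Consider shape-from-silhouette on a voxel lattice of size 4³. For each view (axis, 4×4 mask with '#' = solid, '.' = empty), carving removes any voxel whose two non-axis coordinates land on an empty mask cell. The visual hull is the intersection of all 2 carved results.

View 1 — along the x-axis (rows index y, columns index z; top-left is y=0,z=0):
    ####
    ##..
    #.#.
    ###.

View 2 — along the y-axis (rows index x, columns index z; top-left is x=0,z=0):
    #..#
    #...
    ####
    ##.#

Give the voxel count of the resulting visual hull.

start: 4×4×4 = 64 voxels
  1. axis=0 (YZ plane), |mask|=11  ⇒  voxels=44
  2. axis=1 (XZ plane), |mask|=10  ⇒  voxels=28

voxel count = 28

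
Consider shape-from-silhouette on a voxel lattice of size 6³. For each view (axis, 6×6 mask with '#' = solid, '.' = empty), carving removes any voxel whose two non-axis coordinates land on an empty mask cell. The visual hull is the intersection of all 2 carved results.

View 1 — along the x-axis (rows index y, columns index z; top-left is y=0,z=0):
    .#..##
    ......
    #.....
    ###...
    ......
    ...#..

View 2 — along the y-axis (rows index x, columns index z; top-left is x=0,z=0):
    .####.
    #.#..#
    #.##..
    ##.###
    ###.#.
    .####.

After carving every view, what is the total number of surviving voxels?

full grid |V| = 216
step 1: project along x, AND mask (8/36) → |grid| = 48
step 2: project along y, AND mask (23/36) → |grid| = 31

31 voxels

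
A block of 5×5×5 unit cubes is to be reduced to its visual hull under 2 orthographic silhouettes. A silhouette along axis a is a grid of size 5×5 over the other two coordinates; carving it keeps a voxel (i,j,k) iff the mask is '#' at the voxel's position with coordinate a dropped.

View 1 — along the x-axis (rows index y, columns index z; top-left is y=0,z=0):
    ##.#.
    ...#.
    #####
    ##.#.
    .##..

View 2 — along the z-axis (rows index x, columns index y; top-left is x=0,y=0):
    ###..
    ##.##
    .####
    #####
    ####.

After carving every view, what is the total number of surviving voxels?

full grid |V| = 125
after view 1 [x-axis, 14 of 25 cells solid] → remaining = 70
after view 2 [z-axis, 20 of 25 cells solid] → remaining = 55

|visual hull| = 55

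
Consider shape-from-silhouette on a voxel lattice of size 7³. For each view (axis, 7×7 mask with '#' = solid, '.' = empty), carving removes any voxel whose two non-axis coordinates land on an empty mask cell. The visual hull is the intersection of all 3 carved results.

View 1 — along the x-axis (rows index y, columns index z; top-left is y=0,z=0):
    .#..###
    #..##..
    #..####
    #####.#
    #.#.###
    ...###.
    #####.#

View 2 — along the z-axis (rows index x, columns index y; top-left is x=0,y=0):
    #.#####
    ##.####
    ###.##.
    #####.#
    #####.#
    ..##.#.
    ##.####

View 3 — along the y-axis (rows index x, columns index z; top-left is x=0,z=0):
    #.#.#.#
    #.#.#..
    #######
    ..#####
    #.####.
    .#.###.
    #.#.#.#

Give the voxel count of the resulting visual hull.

|visual hull| = 119

initial block: 7^3 = 343
step 1: project along x, AND mask (32/49) → |grid| = 224
step 2: project along z, AND mask (38/49) → |grid| = 175
step 3: project along y, AND mask (32/49) → |grid| = 119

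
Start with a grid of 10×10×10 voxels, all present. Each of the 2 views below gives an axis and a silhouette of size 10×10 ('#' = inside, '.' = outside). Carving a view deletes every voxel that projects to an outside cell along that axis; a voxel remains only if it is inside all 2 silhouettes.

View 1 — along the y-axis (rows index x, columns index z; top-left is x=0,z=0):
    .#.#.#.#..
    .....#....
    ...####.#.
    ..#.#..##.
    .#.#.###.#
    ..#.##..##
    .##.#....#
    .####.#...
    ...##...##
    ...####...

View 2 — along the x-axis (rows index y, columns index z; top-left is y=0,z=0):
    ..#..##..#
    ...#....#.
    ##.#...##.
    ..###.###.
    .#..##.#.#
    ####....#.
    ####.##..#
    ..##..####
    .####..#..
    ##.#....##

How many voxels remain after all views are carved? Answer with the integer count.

full grid |V| = 1000
  1. axis=1 (XZ plane), |mask|=42  ⇒  voxels=420
  2. axis=0 (YZ plane), |mask|=50  ⇒  voxels=210

remaining voxels: 210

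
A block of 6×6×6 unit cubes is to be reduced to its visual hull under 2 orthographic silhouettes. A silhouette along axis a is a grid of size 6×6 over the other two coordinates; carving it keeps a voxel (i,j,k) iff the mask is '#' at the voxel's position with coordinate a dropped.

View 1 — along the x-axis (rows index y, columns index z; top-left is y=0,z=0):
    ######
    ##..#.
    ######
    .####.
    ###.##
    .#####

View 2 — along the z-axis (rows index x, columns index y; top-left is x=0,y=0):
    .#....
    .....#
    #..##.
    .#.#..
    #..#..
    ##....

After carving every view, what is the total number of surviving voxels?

49 voxels

before carving: 216 voxels (6×6×6)
V1 x: intersect with YZ mask (29 set) -- 174 left
V2 z: intersect with XY mask (11 set) -- 49 left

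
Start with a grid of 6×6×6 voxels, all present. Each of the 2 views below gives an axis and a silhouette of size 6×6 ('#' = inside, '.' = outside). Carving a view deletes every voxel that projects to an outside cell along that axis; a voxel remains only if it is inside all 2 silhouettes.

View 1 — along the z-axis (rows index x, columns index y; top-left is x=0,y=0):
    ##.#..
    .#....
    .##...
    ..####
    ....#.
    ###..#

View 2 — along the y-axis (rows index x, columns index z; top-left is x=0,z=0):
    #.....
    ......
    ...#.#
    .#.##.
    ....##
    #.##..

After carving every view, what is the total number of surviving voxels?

start: 6×6×6 = 216 voxels
  1. axis=2 (XY plane), |mask|=15  ⇒  voxels=90
  2. axis=1 (XZ plane), |mask|=11  ⇒  voxels=33

voxel count = 33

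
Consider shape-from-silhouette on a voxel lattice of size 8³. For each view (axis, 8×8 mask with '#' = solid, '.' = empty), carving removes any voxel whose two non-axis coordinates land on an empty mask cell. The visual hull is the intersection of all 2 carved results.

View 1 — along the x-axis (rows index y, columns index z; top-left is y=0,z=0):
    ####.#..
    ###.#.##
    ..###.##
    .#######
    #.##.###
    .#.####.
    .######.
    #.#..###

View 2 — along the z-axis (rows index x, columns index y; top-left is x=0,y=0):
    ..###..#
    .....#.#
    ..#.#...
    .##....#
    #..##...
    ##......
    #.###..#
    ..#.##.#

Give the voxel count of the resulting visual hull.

voxel count = 138

initial block: 8^3 = 512
V1 x: intersect with YZ mask (45 set) -- 360 left
V2 z: intersect with XY mask (25 set) -- 138 left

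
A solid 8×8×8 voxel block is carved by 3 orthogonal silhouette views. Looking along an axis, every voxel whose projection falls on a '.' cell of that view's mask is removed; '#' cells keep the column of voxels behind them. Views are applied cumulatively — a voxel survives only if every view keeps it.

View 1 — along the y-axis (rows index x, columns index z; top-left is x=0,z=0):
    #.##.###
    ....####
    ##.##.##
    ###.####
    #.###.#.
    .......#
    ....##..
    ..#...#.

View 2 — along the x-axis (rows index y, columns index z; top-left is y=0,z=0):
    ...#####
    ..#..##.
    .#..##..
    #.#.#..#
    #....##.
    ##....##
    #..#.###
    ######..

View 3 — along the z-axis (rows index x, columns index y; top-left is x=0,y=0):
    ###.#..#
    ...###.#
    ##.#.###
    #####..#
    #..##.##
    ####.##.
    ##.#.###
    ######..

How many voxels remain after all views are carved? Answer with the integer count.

|visual hull| = 97

full grid |V| = 512
step 1: project along y, AND mask (33/64) → |grid| = 264
step 2: project along x, AND mask (33/64) → |grid| = 141
step 3: project along z, AND mask (44/64) → |grid| = 97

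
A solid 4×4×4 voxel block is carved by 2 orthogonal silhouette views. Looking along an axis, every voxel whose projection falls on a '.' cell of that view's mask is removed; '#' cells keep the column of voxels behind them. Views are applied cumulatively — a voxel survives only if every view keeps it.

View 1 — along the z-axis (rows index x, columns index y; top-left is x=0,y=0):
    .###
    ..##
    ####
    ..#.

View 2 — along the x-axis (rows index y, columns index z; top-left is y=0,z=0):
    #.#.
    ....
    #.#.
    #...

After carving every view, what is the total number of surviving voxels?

start: 4×4×4 = 64 voxels
  1. axis=2 (XY plane), |mask|=10  ⇒  voxels=40
  2. axis=0 (YZ plane), |mask|=5  ⇒  voxels=13

remaining voxels: 13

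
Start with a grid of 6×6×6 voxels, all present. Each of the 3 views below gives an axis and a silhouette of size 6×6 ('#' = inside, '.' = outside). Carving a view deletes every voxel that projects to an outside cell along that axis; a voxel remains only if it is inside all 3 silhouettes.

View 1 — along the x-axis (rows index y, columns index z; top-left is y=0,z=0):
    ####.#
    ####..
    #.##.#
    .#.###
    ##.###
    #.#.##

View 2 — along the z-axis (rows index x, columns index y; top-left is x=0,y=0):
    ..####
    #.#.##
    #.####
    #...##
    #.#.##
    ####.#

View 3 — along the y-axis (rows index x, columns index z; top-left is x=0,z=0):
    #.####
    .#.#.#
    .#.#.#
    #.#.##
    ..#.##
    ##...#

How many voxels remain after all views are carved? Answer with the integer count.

|visual hull| = 66

full grid |V| = 216
[1] x-view keeps 26 columns → grid now 156
[2] z-view keeps 25 columns → grid now 110
[3] y-view keeps 21 columns → grid now 66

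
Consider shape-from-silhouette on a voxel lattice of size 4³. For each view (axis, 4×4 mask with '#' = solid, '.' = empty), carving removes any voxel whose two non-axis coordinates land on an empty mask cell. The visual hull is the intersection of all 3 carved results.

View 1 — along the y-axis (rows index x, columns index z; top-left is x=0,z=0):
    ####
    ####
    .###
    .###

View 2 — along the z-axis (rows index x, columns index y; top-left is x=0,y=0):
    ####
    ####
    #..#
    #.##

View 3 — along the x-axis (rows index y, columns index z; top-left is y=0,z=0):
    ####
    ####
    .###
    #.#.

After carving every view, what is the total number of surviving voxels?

remaining voxels: 37

initial block: 4^3 = 64
[1] y-view keeps 14 columns → grid now 56
[2] z-view keeps 13 columns → grid now 47
[3] x-view keeps 13 columns → grid now 37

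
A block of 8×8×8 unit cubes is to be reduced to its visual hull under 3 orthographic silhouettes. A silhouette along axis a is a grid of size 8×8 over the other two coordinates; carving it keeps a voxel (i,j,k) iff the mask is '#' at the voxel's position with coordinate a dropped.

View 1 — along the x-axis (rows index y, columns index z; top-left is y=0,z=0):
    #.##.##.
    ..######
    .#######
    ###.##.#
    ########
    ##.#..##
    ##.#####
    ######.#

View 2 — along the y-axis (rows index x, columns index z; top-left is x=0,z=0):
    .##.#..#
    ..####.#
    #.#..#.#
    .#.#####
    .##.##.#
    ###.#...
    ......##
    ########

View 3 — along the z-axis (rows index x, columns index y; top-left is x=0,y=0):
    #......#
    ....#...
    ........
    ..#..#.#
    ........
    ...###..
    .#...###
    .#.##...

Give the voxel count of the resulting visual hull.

full grid |V| = 512
after view 1 [x-axis, 51 of 64 cells solid] → remaining = 408
after view 2 [y-axis, 38 of 64 cells solid] → remaining = 243
after view 3 [z-axis, 16 of 64 cells solid] → remaining = 62

62 voxels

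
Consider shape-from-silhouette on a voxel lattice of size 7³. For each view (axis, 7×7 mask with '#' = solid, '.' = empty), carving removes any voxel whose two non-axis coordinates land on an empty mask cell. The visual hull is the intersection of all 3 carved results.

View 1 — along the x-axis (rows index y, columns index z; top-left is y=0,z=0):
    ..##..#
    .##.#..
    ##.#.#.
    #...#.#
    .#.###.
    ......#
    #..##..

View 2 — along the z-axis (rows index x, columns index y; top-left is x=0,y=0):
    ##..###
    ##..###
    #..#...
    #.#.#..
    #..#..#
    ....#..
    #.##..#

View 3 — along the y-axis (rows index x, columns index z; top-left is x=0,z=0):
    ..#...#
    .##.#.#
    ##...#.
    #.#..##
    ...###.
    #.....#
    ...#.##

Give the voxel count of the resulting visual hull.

|visual hull| = 29

initial block: 7^3 = 343
[1] x-view keeps 21 columns → grid now 147
[2] z-view keeps 23 columns → grid now 71
[3] y-view keeps 21 columns → grid now 29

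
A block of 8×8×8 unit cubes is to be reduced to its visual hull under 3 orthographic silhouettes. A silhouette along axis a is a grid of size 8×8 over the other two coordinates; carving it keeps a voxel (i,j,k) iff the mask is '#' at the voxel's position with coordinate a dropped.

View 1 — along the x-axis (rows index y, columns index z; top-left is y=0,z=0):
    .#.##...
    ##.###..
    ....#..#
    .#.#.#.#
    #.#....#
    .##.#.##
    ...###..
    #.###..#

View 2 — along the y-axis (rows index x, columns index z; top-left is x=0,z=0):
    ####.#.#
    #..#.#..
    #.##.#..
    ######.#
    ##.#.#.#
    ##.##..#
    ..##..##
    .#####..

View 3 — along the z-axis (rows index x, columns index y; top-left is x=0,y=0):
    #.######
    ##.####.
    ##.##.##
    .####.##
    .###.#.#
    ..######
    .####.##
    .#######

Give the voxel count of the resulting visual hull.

full grid |V| = 512
V1 x: intersect with YZ mask (30 set) -- 240 left
V2 y: intersect with XZ mask (39 set) -- 155 left
V3 z: intersect with XY mask (49 set) -- 121 left

remaining voxels: 121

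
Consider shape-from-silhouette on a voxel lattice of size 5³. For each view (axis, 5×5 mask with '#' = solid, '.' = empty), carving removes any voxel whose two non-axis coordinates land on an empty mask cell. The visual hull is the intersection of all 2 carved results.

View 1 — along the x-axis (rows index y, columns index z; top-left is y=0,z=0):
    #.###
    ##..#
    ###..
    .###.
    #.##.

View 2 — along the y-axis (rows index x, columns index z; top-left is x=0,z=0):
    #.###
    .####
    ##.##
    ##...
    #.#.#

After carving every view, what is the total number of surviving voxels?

remaining voxels: 54

start: 5×5×5 = 125 voxels
[1] x-view keeps 16 columns → grid now 80
[2] y-view keeps 17 columns → grid now 54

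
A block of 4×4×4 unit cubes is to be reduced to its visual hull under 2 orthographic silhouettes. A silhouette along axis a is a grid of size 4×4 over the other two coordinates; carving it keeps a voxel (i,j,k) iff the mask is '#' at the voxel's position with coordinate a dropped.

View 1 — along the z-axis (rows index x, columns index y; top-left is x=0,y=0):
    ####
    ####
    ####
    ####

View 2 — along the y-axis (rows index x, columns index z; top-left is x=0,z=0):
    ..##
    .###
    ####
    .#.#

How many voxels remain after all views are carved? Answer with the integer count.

44 voxels

full grid |V| = 64
carve view 1 (along z, XY-mask fill 16/16): 64 voxels remain
carve view 2 (along y, XZ-mask fill 11/16): 44 voxels remain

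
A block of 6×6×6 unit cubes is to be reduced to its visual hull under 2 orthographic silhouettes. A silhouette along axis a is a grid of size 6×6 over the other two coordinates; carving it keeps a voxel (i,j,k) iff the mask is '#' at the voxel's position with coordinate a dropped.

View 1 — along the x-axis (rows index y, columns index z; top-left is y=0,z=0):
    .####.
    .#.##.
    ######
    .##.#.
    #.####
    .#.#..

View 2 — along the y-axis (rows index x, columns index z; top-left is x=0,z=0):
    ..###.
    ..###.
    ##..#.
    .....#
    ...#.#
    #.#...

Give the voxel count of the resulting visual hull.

55 voxels

initial block: 6^3 = 216
after view 1 [x-axis, 23 of 36 cells solid] → remaining = 138
after view 2 [y-axis, 14 of 36 cells solid] → remaining = 55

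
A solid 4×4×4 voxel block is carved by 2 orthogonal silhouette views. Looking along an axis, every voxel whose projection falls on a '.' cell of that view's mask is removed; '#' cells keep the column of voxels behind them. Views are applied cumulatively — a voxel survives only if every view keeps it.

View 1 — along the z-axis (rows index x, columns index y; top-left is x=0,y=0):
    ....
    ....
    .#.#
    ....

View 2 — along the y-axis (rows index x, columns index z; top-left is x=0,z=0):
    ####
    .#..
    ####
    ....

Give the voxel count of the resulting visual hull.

8 voxels

before carving: 64 voxels (4×4×4)
step 1: project along z, AND mask (2/16) → |grid| = 8
step 2: project along y, AND mask (9/16) → |grid| = 8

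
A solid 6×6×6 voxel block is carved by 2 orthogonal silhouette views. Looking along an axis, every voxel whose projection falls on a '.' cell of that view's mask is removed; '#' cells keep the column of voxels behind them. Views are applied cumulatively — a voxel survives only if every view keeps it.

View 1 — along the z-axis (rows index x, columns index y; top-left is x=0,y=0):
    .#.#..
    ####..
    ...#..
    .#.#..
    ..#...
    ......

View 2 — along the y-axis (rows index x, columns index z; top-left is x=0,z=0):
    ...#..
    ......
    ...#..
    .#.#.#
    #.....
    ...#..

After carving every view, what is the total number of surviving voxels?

start: 6×6×6 = 216 voxels
V1 z: intersect with XY mask (10 set) -- 60 left
V2 y: intersect with XZ mask (7 set) -- 10 left

voxel count = 10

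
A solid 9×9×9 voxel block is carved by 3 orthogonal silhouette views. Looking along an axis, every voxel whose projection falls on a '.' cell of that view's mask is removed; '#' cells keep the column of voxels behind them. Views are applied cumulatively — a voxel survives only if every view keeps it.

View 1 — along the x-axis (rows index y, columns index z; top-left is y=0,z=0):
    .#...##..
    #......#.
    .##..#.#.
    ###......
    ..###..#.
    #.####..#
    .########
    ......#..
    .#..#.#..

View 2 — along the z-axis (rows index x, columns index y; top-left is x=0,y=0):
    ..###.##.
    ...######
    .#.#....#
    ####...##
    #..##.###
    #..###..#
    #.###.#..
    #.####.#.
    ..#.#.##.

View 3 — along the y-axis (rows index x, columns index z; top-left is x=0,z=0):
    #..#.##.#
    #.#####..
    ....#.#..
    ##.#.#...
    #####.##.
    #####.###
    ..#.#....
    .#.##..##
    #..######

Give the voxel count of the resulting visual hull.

remaining voxels: 100

initial block: 9^3 = 729
after view 1 [x-axis, 34 of 81 cells solid] → remaining = 306
after view 2 [z-axis, 46 of 81 cells solid] → remaining = 170
after view 3 [y-axis, 46 of 81 cells solid] → remaining = 100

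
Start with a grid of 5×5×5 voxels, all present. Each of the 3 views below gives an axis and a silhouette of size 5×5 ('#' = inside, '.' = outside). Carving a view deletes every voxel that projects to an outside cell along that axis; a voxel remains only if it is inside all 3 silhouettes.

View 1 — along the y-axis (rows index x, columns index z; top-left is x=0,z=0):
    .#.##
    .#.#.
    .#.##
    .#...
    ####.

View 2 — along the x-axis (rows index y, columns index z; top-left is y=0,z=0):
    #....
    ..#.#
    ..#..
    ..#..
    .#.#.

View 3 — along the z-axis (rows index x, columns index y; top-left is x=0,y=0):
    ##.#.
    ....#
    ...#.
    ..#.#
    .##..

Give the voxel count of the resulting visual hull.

|visual hull| = 6

before carving: 125 voxels (5×5×5)
V1 y: intersect with XZ mask (13 set) -- 65 left
V2 x: intersect with YZ mask (7 set) -- 15 left
V3 z: intersect with XY mask (9 set) -- 6 left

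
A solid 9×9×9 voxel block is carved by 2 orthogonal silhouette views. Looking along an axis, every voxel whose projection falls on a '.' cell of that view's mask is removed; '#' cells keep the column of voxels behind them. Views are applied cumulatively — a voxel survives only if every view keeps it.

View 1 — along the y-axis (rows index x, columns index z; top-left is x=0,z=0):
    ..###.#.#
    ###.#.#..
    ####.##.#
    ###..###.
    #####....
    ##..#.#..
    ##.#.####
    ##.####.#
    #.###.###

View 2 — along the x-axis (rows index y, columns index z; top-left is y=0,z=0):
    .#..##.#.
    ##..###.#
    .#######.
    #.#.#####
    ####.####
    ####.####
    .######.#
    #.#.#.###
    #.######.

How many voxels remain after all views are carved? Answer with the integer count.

initial block: 9^3 = 729
step 1: project along y, AND mask (53/81) → |grid| = 477
step 2: project along x, AND mask (60/81) → |grid| = 351

351 voxels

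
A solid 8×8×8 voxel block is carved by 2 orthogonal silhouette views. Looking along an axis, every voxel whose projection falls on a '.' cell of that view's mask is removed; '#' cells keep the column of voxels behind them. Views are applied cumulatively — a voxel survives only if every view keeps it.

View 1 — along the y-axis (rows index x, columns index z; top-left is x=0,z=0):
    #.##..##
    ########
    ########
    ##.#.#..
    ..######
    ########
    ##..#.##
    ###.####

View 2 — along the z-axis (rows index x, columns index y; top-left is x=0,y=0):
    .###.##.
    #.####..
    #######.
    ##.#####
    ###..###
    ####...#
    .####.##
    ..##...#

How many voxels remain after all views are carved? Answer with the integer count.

|visual hull| = 276

initial block: 8^3 = 512
step 1: project along y, AND mask (51/64) → |grid| = 408
step 2: project along z, AND mask (44/64) → |grid| = 276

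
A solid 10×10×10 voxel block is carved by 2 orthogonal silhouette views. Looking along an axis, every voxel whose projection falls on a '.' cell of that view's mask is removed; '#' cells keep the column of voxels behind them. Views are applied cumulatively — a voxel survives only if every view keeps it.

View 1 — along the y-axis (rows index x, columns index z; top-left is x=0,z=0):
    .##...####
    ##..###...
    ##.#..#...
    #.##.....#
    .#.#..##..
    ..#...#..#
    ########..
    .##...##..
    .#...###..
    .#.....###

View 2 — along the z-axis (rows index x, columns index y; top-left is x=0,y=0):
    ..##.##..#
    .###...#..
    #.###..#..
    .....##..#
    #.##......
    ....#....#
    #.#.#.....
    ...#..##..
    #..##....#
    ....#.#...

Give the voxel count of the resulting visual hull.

160 voxels

start: 10×10×10 = 1000 voxels
V1 y: intersect with XZ mask (46 set) -- 460 left
V2 z: intersect with XY mask (34 set) -- 160 left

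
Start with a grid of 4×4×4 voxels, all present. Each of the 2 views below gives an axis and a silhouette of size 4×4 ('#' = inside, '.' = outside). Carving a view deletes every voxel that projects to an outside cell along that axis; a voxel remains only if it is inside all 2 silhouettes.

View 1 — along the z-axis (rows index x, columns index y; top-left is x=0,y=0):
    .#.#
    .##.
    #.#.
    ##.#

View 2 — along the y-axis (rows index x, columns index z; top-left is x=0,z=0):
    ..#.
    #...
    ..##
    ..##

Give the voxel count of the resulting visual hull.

initial block: 4^3 = 64
after view 1 [z-axis, 9 of 16 cells solid] → remaining = 36
after view 2 [y-axis, 6 of 16 cells solid] → remaining = 14

14 voxels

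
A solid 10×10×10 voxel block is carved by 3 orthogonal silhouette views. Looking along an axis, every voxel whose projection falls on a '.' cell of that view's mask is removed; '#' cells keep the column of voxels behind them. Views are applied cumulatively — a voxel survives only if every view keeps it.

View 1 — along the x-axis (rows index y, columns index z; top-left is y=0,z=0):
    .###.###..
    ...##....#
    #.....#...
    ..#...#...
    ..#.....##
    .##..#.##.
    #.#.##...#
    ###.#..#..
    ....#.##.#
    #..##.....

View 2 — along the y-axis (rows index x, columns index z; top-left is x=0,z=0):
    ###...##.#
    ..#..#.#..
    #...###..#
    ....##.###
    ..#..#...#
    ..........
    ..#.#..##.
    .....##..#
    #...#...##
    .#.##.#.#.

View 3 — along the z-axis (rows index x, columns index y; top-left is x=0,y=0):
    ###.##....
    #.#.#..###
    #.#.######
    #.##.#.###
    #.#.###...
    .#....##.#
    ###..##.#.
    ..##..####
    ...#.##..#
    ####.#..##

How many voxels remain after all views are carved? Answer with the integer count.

91 voxels

full grid |V| = 1000
carve view 1 (along x, YZ-mask fill 38/100): 380 voxels remain
carve view 2 (along y, XZ-mask fill 38/100): 149 voxels remain
carve view 3 (along z, XY-mask fill 58/100): 91 voxels remain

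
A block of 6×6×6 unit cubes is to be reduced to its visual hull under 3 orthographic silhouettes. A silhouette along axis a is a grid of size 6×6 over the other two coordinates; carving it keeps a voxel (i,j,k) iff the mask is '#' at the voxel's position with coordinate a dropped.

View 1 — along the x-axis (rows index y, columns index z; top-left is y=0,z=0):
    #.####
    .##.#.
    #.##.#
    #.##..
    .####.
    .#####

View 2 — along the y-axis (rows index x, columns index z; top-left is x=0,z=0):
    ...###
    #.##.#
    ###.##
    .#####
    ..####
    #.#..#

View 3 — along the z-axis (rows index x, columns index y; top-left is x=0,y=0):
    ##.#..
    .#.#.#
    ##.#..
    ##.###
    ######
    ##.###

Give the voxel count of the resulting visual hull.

|visual hull| = 66

start: 6×6×6 = 216 voxels
V1 x: intersect with YZ mask (24 set) -- 144 left
V2 y: intersect with XZ mask (24 set) -- 99 left
V3 z: intersect with XY mask (25 set) -- 66 left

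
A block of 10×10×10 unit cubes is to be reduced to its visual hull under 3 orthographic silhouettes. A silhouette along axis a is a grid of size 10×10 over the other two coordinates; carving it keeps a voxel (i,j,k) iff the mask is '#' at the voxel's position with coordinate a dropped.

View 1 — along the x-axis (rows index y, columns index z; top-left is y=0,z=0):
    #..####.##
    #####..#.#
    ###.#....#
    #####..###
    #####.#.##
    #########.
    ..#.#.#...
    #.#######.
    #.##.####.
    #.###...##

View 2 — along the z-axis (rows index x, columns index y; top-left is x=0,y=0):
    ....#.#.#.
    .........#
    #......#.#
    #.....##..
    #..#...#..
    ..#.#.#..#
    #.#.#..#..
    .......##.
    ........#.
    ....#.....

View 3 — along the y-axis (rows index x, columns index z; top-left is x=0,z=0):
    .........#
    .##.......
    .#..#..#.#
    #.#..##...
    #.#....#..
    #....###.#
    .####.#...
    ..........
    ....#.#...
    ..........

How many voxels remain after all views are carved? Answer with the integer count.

remaining voxels: 48

start: 10×10×10 = 1000 voxels
step 1: project along x, AND mask (68/100) → |grid| = 680
step 2: project along z, AND mask (25/100) → |grid| = 166
step 3: project along y, AND mask (26/100) → |grid| = 48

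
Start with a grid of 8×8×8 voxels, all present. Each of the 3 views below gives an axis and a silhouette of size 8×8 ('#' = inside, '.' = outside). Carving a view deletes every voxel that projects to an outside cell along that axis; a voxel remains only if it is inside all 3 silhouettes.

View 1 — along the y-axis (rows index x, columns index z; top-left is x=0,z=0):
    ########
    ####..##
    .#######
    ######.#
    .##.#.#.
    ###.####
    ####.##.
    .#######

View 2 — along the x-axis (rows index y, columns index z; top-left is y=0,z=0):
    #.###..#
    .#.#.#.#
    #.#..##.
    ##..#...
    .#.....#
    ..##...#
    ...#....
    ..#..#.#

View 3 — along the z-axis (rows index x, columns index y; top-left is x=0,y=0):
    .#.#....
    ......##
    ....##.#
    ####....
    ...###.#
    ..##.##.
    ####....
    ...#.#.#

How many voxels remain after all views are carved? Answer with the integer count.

remaining voxels: 67

before carving: 512 voxels (8×8×8)
step 1: project along y, AND mask (52/64) → |grid| = 416
step 2: project along x, AND mask (25/64) → |grid| = 162
step 3: project along z, AND mask (26/64) → |grid| = 67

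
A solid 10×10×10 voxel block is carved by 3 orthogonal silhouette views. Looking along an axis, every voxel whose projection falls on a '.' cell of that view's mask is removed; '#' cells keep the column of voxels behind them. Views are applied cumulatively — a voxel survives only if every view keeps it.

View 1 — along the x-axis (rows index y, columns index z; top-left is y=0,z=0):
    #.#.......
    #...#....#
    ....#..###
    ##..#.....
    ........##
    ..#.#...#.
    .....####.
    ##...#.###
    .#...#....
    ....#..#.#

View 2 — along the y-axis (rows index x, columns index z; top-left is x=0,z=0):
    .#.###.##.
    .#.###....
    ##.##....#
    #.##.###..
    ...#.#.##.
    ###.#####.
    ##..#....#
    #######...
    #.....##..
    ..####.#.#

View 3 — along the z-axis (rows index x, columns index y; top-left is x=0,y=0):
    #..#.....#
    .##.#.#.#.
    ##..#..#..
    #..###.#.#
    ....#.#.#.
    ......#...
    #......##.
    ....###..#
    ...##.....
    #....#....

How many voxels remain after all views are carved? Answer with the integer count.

full grid |V| = 1000
step 1: project along x, AND mask (32/100) → |grid| = 320
step 2: project along y, AND mask (53/100) → |grid| = 164
step 3: project along z, AND mask (33/100) → |grid| = 48

remaining voxels: 48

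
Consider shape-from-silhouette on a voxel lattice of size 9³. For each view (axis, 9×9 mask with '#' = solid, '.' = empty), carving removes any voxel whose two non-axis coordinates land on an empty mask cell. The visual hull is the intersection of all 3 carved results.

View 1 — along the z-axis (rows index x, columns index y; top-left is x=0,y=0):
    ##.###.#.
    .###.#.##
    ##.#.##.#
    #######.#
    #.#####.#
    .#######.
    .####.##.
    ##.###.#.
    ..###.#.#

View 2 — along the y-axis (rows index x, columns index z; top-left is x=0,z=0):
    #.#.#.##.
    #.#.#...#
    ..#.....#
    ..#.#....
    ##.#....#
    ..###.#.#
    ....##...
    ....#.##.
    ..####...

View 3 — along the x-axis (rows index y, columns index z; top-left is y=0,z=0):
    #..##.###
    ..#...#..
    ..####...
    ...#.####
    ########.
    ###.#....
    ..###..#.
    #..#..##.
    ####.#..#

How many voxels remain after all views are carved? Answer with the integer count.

before carving: 729 voxels (9×9×9)
[1] z-view keeps 57 columns → grid now 513
[2] y-view keeps 31 columns → grid now 195
[3] x-view keeps 43 columns → grid now 117

voxel count = 117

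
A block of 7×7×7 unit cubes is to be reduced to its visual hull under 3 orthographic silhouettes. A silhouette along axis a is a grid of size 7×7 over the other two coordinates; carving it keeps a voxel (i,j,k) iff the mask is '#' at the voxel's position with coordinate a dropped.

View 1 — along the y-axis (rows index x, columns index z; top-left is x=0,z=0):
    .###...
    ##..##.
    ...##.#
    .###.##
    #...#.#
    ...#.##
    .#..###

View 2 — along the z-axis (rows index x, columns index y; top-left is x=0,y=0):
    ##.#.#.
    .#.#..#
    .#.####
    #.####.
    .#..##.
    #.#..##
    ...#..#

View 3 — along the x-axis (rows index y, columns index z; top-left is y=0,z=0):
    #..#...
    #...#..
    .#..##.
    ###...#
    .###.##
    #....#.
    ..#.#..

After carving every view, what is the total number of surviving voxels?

|visual hull| = 35

before carving: 343 voxels (7×7×7)
  1. axis=1 (XZ plane), |mask|=25  ⇒  voxels=175
  2. axis=2 (XY plane), |mask|=26  ⇒  voxels=93
  3. axis=0 (YZ plane), |mask|=20  ⇒  voxels=35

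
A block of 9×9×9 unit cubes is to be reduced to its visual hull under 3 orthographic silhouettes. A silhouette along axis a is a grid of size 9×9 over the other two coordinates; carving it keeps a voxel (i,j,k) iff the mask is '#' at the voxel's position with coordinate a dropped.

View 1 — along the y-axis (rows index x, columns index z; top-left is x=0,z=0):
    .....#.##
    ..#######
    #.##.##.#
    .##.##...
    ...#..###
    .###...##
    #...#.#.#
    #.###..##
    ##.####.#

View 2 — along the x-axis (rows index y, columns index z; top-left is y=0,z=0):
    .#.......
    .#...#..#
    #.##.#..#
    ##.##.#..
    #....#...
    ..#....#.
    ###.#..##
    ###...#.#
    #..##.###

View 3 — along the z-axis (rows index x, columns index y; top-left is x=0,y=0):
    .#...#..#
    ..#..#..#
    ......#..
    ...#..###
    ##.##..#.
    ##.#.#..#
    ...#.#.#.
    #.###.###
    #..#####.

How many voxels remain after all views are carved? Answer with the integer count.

start: 9×9×9 = 729 voxels
carve view 1 (along y, XZ-mask fill 46/81): 414 voxels remain
carve view 2 (along x, YZ-mask fill 35/81): 177 voxels remain
carve view 3 (along z, XY-mask fill 37/81): 85 voxels remain

85 voxels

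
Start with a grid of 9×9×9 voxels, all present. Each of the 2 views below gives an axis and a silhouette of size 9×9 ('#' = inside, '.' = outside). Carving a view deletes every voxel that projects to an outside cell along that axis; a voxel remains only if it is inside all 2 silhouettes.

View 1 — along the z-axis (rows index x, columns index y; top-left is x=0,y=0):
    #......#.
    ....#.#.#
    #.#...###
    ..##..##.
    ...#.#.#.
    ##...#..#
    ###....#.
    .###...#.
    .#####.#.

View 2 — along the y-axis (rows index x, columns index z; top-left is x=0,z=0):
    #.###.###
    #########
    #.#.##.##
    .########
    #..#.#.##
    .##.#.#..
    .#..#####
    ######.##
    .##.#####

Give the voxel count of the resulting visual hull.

voxel count = 232

before carving: 729 voxels (9×9×9)
step 1: project along z, AND mask (35/81) → |grid| = 315
step 2: project along y, AND mask (60/81) → |grid| = 232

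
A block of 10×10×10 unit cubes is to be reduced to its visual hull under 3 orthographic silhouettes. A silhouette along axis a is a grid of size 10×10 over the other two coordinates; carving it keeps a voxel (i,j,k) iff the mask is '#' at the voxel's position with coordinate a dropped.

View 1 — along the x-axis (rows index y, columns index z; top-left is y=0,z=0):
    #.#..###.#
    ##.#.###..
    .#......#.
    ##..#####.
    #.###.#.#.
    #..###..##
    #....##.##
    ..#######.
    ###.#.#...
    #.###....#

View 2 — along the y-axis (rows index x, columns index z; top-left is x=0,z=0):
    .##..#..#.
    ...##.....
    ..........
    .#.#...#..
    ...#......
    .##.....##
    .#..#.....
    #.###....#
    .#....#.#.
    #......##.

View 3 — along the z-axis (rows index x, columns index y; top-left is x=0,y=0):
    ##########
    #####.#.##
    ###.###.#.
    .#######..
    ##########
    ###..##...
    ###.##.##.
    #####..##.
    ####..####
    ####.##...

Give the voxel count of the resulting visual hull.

start: 10×10×10 = 1000 voxels
  1. axis=0 (YZ plane), |mask|=55  ⇒  voxels=550
  2. axis=1 (XZ plane), |mask|=27  ⇒  voxels=142
  3. axis=2 (XY plane), |mask|=75  ⇒  voxels=102

102 voxels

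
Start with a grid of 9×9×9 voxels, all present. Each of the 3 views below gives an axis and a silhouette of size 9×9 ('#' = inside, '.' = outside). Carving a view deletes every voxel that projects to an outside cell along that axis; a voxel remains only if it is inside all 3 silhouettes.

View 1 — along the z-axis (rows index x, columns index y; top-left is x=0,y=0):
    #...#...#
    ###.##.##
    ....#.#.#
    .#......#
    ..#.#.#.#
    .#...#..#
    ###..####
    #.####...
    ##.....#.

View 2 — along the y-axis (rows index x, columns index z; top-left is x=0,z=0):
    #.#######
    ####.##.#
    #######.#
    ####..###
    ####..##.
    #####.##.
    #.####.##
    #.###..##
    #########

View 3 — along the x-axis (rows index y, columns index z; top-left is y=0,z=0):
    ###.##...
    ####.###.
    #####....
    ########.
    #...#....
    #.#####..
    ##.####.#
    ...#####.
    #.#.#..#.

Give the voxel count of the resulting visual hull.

voxel count = 149

start: 9×9×9 = 729 voxels
step 1: project along z, AND mask (37/81) → |grid| = 333
step 2: project along y, AND mask (65/81) → |grid| = 262
step 3: project along x, AND mask (49/81) → |grid| = 149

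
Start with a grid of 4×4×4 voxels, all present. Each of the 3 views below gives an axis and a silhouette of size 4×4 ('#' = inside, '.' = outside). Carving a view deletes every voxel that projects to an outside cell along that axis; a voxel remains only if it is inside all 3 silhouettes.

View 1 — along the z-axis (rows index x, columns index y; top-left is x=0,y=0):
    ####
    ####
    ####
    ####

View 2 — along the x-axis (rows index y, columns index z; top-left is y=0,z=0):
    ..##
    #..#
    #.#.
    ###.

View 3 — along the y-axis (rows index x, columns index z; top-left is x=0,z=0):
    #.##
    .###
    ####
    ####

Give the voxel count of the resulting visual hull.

|visual hull| = 32

start: 4×4×4 = 64 voxels
  1. axis=2 (XY plane), |mask|=16  ⇒  voxels=64
  2. axis=0 (YZ plane), |mask|=9  ⇒  voxels=36
  3. axis=1 (XZ plane), |mask|=14  ⇒  voxels=32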